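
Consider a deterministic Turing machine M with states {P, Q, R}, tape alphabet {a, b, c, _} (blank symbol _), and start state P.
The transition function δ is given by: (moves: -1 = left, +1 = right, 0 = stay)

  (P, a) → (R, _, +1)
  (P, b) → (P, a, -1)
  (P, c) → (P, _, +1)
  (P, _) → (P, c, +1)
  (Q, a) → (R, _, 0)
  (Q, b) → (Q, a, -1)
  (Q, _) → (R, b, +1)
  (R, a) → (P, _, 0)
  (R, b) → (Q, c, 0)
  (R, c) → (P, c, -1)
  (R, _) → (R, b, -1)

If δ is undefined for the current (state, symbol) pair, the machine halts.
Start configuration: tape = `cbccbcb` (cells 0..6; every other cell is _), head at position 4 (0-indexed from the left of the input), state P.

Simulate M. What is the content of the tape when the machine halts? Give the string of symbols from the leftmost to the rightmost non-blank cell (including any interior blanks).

cbc__c_c

state=P head=4 tape=cbcc[b]cb_   (P,b)→(P,a,-1)
state=P head=3 tape=cbc[c]acb_   (P,c)→(P,_,+1)
state=P head=4 tape=cbc_[a]cb_   (P,a)→(R,_,+1)
state=R head=5 tape=cbc__[c]b_   (R,c)→(P,c,-1)
state=P head=4 tape=cbc_[_]cb_   (P,_)→(P,c,+1)
state=P head=5 tape=cbc_c[c]b_   (P,c)→(P,_,+1)
state=P head=6 tape=cbc_c_[b]_   (P,b)→(P,a,-1)
state=P head=5 tape=cbc_c[_]a_   (P,_)→(P,c,+1)
state=P head=6 tape=cbc_cc[a]_   (P,a)→(R,_,+1)
state=R head=7 tape=cbc_cc_[_]   (R,_)→(R,b,-1)
state=R head=6 tape=cbc_cc[_]b   (R,_)→(R,b,-1)
state=R head=5 tape=cbc_c[c]bb   (R,c)→(P,c,-1)
state=P head=4 tape=cbc_[c]cbb   (P,c)→(P,_,+1)
state=P head=5 tape=cbc__[c]bb   (P,c)→(P,_,+1)
state=P head=6 tape=cbc___[b]b   (P,b)→(P,a,-1)
state=P head=5 tape=cbc__[_]ab   (P,_)→(P,c,+1)
state=P head=6 tape=cbc__c[a]b   (P,a)→(R,_,+1)
state=R head=7 tape=cbc__c_[b]   (R,b)→(Q,c,0)
state=Q head=7 tape=cbc__c_[c]
The non-blank tape span at halt is cbc__c_c.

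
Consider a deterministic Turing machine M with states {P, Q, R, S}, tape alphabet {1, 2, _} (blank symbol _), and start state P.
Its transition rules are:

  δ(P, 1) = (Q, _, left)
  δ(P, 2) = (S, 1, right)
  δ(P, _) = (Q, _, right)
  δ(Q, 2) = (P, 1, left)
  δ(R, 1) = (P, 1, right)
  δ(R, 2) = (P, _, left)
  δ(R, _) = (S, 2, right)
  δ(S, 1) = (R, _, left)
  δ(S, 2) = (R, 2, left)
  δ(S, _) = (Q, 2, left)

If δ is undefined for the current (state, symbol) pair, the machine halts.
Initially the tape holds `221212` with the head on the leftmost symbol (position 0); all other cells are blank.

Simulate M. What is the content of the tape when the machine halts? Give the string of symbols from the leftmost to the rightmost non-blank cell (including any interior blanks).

11_112

state=P head=0 tape=[2]21212   (P,2)→(S,1,right)
state=S head=1 tape=1[2]1212   (S,2)→(R,2,left)
state=R head=0 tape=[1]21212   (R,1)→(P,1,right)
state=P head=1 tape=1[2]1212   (P,2)→(S,1,right)
state=S head=2 tape=11[1]212   (S,1)→(R,_,left)
state=R head=1 tape=1[1]_212   (R,1)→(P,1,right)
state=P head=2 tape=11[_]212   (P,_)→(Q,_,right)
state=Q head=3 tape=11_[2]12   (Q,2)→(P,1,left)
state=P head=2 tape=11[_]112   (P,_)→(Q,_,right)
state=Q head=3 tape=11_[1]12
The non-blank tape span at halt is 11_112.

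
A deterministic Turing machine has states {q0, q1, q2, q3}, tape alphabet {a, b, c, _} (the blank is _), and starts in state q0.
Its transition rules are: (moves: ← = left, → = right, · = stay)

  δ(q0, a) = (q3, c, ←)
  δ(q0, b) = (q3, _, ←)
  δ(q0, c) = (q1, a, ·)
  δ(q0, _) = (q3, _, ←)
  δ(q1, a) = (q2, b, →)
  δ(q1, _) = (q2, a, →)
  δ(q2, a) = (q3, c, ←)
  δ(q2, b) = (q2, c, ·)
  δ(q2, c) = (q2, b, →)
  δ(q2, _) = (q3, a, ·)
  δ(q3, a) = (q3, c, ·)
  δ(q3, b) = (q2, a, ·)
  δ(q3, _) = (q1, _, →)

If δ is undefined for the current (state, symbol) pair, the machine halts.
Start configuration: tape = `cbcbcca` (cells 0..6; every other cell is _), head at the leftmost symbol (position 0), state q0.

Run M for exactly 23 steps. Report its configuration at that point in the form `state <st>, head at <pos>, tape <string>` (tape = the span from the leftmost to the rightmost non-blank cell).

q0 | _[c]bcbcca   read c → write a, move ·, go to q1
q1 | _[a]bcbcca   read a → write b, move →, go to q2
q2 | _b[b]cbcca   read b → write c, move ·, go to q2
q2 | _b[c]cbcca   read c → write b, move →, go to q2
q2 | _bb[c]bcca   read c → write b, move →, go to q2
q2 | _bbb[b]cca   read b → write c, move ·, go to q2
q2 | _bbb[c]cca   read c → write b, move →, go to q2
q2 | _bbbb[c]ca   read c → write b, move →, go to q2
q2 | _bbbbb[c]a   read c → write b, move →, go to q2
q2 | _bbbbbb[a]   read a → write c, move ←, go to q3
q3 | _bbbbb[b]c   read b → write a, move ·, go to q2
q2 | _bbbbb[a]c   read a → write c, move ←, go to q3
q3 | _bbbb[b]cc   read b → write a, move ·, go to q2
q2 | _bbbb[a]cc   read a → write c, move ←, go to q3
q3 | _bbb[b]ccc   read b → write a, move ·, go to q2
q2 | _bbb[a]ccc   read a → write c, move ←, go to q3
q3 | _bb[b]cccc   read b → write a, move ·, go to q2
q2 | _bb[a]cccc   read a → write c, move ←, go to q3
q3 | _b[b]ccccc   read b → write a, move ·, go to q2
q2 | _b[a]ccccc   read a → write c, move ←, go to q3
q3 | _[b]cccccc   read b → write a, move ·, go to q2
q2 | _[a]cccccc   read a → write c, move ←, go to q3
q3 | [_]ccccccc   read _ → write _, move →, go to q1
q1 | _[c]cccccc
After 23 steps: state q1, head at 0, tape ccccccc.

state q1, head at 0, tape ccccccc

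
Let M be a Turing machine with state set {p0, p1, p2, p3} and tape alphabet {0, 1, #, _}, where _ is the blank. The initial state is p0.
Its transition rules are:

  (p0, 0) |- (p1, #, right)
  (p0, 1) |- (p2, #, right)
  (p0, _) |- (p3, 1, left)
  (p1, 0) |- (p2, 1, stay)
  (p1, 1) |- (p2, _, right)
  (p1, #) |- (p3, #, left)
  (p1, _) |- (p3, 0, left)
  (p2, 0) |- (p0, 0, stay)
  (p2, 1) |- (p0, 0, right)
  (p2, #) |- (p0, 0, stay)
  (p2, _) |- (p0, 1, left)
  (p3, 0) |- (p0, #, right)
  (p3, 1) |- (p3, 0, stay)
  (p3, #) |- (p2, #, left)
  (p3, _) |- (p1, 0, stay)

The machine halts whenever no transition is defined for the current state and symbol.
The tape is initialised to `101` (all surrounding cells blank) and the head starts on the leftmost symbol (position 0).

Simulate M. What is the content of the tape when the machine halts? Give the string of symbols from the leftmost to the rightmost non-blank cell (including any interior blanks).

0#0##11

p0 | ___[1]01_   read 1 → write #, move right, go to p2
p2 | ___#[0]1_   read 0 → write 0, move stay, go to p0
p0 | ___#[0]1_   read 0 → write #, move right, go to p1
p1 | ___##[1]_   read 1 → write _, move right, go to p2
p2 | ___##_[_]   read _ → write 1, move left, go to p0
p0 | ___##[_]1   read _ → write 1, move left, go to p3
p3 | ___#[#]11   read # → write #, move left, go to p2
p2 | ___[#]#11   read # → write 0, move stay, go to p0
p0 | ___[0]#11   read 0 → write #, move right, go to p1
p1 | ___#[#]11   read # → write #, move left, go to p3
p3 | ___[#]#11   read # → write #, move left, go to p2
p2 | __[_]##11   read _ → write 1, move left, go to p0
p0 | _[_]1##11   read _ → write 1, move left, go to p3
p3 | [_]11##11   read _ → write 0, move stay, go to p1
p1 | [0]11##11   read 0 → write 1, move stay, go to p2
p2 | [1]11##11   read 1 → write 0, move right, go to p0
p0 | 0[1]1##11   read 1 → write #, move right, go to p2
p2 | 0#[1]##11   read 1 → write 0, move right, go to p0
p0 | 0#0[#]#11
The non-blank tape span at halt is 0#0##11.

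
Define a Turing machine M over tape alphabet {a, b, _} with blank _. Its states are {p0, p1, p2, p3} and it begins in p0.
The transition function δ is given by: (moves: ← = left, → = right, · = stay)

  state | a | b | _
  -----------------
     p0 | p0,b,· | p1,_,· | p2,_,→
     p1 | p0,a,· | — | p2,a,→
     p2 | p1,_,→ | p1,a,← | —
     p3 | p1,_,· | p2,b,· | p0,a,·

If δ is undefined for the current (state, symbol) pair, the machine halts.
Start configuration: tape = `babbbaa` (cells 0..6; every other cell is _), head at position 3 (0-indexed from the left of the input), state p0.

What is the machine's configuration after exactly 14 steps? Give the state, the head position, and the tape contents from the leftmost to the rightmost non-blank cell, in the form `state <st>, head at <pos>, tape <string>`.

p0 | bab[b]baa__   read b → write _, move ·, go to p1
p1 | bab[_]baa__   read _ → write a, move →, go to p2
p2 | baba[b]aa__   read b → write a, move ←, go to p1
p1 | bab[a]aaa__   read a → write a, move ·, go to p0
p0 | bab[a]aaa__   read a → write b, move ·, go to p0
p0 | bab[b]aaa__   read b → write _, move ·, go to p1
p1 | bab[_]aaa__   read _ → write a, move →, go to p2
p2 | baba[a]aa__   read a → write _, move →, go to p1
p1 | baba_[a]a__   read a → write a, move ·, go to p0
p0 | baba_[a]a__   read a → write b, move ·, go to p0
p0 | baba_[b]a__   read b → write _, move ·, go to p1
p1 | baba_[_]a__   read _ → write a, move →, go to p2
p2 | baba_a[a]__   read a → write _, move →, go to p1
p1 | baba_a_[_]_   read _ → write a, move →, go to p2
p2 | baba_a_a[_]
After 14 steps: state p2, head at 8, tape baba_a_a.

state p2, head at 8, tape baba_a_a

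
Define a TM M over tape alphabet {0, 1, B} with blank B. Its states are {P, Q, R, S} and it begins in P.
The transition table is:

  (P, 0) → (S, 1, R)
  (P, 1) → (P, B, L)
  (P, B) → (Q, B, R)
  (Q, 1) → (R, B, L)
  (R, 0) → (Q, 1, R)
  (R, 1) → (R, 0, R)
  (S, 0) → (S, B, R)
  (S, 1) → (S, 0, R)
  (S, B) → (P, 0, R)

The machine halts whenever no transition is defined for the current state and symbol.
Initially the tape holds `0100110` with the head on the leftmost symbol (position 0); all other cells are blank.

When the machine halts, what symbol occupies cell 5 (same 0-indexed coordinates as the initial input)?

0

state=P head=0 tape=[0]100110BBB   (P,0)→(S,1,R)
state=S head=1 tape=1[1]00110BBB   (S,1)→(S,0,R)
state=S head=2 tape=10[0]0110BBB   (S,0)→(S,B,R)
state=S head=3 tape=10B[0]110BBB   (S,0)→(S,B,R)
state=S head=4 tape=10BB[1]10BBB   (S,1)→(S,0,R)
state=S head=5 tape=10BB0[1]0BBB   (S,1)→(S,0,R)
state=S head=6 tape=10BB00[0]BBB   (S,0)→(S,B,R)
state=S head=7 tape=10BB00B[B]BB   (S,B)→(P,0,R)
state=P head=8 tape=10BB00B0[B]B   (P,B)→(Q,B,R)
state=Q head=9 tape=10BB00B0B[B]
Cell 5 holds 0 when M halts.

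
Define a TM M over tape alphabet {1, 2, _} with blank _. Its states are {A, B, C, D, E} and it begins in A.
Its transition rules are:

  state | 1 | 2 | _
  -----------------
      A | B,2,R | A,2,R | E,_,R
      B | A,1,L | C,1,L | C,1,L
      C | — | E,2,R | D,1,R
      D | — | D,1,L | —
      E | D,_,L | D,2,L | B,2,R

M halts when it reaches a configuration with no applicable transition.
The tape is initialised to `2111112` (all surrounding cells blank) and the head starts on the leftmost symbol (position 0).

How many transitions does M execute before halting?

state=A head=0 tape=_[2]111112   (A,2)→(A,2,R)
state=A head=1 tape=_2[1]11112   (A,1)→(B,2,R)
state=B head=2 tape=_22[1]1112   (B,1)→(A,1,L)
state=A head=1 tape=_2[2]11112   (A,2)→(A,2,R)
state=A head=2 tape=_22[1]1112   (A,1)→(B,2,R)
state=B head=3 tape=_222[1]112   (B,1)→(A,1,L)
state=A head=2 tape=_22[2]1112   (A,2)→(A,2,R)
state=A head=3 tape=_222[1]112   (A,1)→(B,2,R)
state=B head=4 tape=_2222[1]12   (B,1)→(A,1,L)
state=A head=3 tape=_222[2]112   (A,2)→(A,2,R)
state=A head=4 tape=_2222[1]12   (A,1)→(B,2,R)
state=B head=5 tape=_22222[1]2   (B,1)→(A,1,L)
state=A head=4 tape=_2222[2]12   (A,2)→(A,2,R)
state=A head=5 tape=_22222[1]2   (A,1)→(B,2,R)
state=B head=6 tape=_222222[2]   (B,2)→(C,1,L)
state=C head=5 tape=_22222[2]1   (C,2)→(E,2,R)
state=E head=6 tape=_222222[1]   (E,1)→(D,_,L)
state=D head=5 tape=_22222[2]_   (D,2)→(D,1,L)
state=D head=4 tape=_2222[2]1_   (D,2)→(D,1,L)
state=D head=3 tape=_222[2]11_   (D,2)→(D,1,L)
state=D head=2 tape=_22[2]111_   (D,2)→(D,1,L)
state=D head=1 tape=_2[2]1111_   (D,2)→(D,1,L)
state=D head=0 tape=_[2]11111_   (D,2)→(D,1,L)
state=D head=-1 tape=[_]111111_
M halts after 23 transitions.

23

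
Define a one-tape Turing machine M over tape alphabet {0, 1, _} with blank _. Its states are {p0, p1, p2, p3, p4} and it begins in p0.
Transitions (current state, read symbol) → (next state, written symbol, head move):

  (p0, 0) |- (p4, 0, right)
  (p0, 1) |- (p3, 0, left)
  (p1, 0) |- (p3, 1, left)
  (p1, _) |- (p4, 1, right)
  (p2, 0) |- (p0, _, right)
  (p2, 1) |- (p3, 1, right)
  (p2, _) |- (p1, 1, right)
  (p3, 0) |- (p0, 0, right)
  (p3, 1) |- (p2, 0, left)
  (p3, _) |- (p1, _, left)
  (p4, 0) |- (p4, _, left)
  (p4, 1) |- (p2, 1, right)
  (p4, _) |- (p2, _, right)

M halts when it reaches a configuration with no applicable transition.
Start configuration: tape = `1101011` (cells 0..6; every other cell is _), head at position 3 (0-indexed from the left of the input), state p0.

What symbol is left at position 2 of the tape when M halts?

state=p0 head=3 tape=110[1]011_   (p0,1)→(p3,0,left)
state=p3 head=2 tape=11[0]0011_   (p3,0)→(p0,0,right)
state=p0 head=3 tape=110[0]011_   (p0,0)→(p4,0,right)
state=p4 head=4 tape=1100[0]11_   (p4,0)→(p4,_,left)
state=p4 head=3 tape=110[0]_11_   (p4,0)→(p4,_,left)
state=p4 head=2 tape=11[0]__11_   (p4,0)→(p4,_,left)
state=p4 head=1 tape=1[1]___11_   (p4,1)→(p2,1,right)
state=p2 head=2 tape=11[_]__11_   (p2,_)→(p1,1,right)
state=p1 head=3 tape=111[_]_11_   (p1,_)→(p4,1,right)
state=p4 head=4 tape=1111[_]11_   (p4,_)→(p2,_,right)
state=p2 head=5 tape=1111_[1]1_   (p2,1)→(p3,1,right)
state=p3 head=6 tape=1111_1[1]_   (p3,1)→(p2,0,left)
state=p2 head=5 tape=1111_[1]0_   (p2,1)→(p3,1,right)
state=p3 head=6 tape=1111_1[0]_   (p3,0)→(p0,0,right)
state=p0 head=7 tape=1111_10[_]
Cell 2 holds 1 when M halts.

1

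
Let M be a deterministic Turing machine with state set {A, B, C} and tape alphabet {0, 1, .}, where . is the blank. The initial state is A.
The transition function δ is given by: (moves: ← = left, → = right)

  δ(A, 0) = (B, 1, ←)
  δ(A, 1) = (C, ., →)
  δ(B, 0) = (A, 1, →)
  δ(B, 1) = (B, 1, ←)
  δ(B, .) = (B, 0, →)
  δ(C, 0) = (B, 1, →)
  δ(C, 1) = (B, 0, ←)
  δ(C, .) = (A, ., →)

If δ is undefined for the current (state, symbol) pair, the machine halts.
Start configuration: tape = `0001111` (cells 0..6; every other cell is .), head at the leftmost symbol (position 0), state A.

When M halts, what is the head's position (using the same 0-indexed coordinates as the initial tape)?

state=A head=0 tape=.[0]001111.   (A,0)→(B,1,←)
state=B head=-1 tape=[.]1001111.   (B,.)→(B,0,→)
state=B head=0 tape=0[1]001111.   (B,1)→(B,1,←)
state=B head=-1 tape=[0]1001111.   (B,0)→(A,1,→)
state=A head=0 tape=1[1]001111.   (A,1)→(C,.,→)
state=C head=1 tape=1.[0]01111.   (C,0)→(B,1,→)
state=B head=2 tape=1.1[0]1111.   (B,0)→(A,1,→)
state=A head=3 tape=1.11[1]111.   (A,1)→(C,.,→)
state=C head=4 tape=1.11.[1]11.   (C,1)→(B,0,←)
state=B head=3 tape=1.11[.]011.   (B,.)→(B,0,→)
state=B head=4 tape=1.110[0]11.   (B,0)→(A,1,→)
state=A head=5 tape=1.1101[1]1.   (A,1)→(C,.,→)
state=C head=6 tape=1.1101.[1].   (C,1)→(B,0,←)
state=B head=5 tape=1.1101[.]0.   (B,.)→(B,0,→)
state=B head=6 tape=1.11010[0].   (B,0)→(A,1,→)
state=A head=7 tape=1.110101[.]
At halt the head is at cell 7.

7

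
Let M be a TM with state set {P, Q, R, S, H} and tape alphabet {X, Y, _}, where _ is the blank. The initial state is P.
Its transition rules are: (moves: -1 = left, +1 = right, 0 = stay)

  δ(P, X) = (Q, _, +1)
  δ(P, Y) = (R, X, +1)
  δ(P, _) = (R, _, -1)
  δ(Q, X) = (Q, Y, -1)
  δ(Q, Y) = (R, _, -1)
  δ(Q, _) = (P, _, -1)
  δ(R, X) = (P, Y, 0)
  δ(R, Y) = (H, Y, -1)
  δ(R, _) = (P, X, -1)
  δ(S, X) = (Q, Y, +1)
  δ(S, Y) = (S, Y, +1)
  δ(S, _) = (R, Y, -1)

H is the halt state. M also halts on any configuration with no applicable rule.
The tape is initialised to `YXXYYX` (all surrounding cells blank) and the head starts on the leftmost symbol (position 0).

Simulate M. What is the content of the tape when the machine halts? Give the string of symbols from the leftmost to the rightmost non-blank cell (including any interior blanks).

XXXYYX

state=P head=0 tape=[Y]XXYYX   (P,Y)→(R,X,+1)
state=R head=1 tape=X[X]XYYX   (R,X)→(P,Y,0)
state=P head=1 tape=X[Y]XYYX   (P,Y)→(R,X,+1)
state=R head=2 tape=XX[X]YYX   (R,X)→(P,Y,0)
state=P head=2 tape=XX[Y]YYX   (P,Y)→(R,X,+1)
state=R head=3 tape=XXX[Y]YX   (R,Y)→(H,Y,-1)
state=H head=2 tape=XX[X]YYX
The non-blank tape span at halt is XXXYYX.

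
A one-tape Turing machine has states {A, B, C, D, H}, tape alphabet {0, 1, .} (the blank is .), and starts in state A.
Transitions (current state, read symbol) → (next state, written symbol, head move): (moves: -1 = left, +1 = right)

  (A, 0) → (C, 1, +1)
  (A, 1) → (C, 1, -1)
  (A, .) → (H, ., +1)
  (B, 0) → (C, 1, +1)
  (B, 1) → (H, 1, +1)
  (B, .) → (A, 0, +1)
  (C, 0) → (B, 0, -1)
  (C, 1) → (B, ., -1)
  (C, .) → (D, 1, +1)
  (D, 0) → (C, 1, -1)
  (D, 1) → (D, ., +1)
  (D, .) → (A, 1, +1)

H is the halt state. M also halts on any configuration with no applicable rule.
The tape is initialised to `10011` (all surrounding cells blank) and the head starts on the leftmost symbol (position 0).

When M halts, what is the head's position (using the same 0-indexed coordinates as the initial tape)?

state=A head=0 tape=.[1]0011...   (A,1)→(C,1,-1)
state=C head=-1 tape=[.]10011...   (C,.)→(D,1,+1)
state=D head=0 tape=1[1]0011...   (D,1)→(D,.,+1)
state=D head=1 tape=1.[0]011...   (D,0)→(C,1,-1)
state=C head=0 tape=1[.]1011...   (C,.)→(D,1,+1)
state=D head=1 tape=11[1]011...   (D,1)→(D,.,+1)
state=D head=2 tape=11.[0]11...   (D,0)→(C,1,-1)
state=C head=1 tape=11[.]111...   (C,.)→(D,1,+1)
state=D head=2 tape=111[1]11...   (D,1)→(D,.,+1)
state=D head=3 tape=111.[1]1...   (D,1)→(D,.,+1)
state=D head=4 tape=111..[1]...   (D,1)→(D,.,+1)
state=D head=5 tape=111...[.]..   (D,.)→(A,1,+1)
state=A head=6 tape=111...1[.].   (A,.)→(H,.,+1)
state=H head=7 tape=111...1.[.]
At halt the head is at cell 7.

7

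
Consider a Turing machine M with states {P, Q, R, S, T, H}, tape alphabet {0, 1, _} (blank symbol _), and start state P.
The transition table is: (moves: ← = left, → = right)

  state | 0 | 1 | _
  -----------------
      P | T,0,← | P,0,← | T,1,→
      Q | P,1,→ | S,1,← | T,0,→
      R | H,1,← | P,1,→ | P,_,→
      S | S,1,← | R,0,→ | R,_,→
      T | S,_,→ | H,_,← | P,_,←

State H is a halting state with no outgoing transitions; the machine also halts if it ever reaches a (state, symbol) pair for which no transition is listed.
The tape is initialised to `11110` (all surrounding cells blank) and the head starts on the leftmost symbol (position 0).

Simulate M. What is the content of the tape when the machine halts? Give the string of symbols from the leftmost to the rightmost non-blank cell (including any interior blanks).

P | __[1]1110   read 1 → write 0, move ←, go to P
P | _[_]01110   read _ → write 1, move →, go to T
T | _1[0]1110   read 0 → write _, move →, go to S
S | _1_[1]110   read 1 → write 0, move →, go to R
R | _1_0[1]10   read 1 → write 1, move →, go to P
P | _1_01[1]0   read 1 → write 0, move ←, go to P
P | _1_0[1]00   read 1 → write 0, move ←, go to P
P | _1_[0]000   read 0 → write 0, move ←, go to T
T | _1[_]0000   read _ → write _, move ←, go to P
P | _[1]_0000   read 1 → write 0, move ←, go to P
P | [_]0_0000   read _ → write 1, move →, go to T
T | 1[0]_0000   read 0 → write _, move →, go to S
S | 1_[_]0000   read _ → write _, move →, go to R
R | 1__[0]000   read 0 → write 1, move ←, go to H
H | 1_[_]1000
The non-blank tape span at halt is 1__1000.

1__1000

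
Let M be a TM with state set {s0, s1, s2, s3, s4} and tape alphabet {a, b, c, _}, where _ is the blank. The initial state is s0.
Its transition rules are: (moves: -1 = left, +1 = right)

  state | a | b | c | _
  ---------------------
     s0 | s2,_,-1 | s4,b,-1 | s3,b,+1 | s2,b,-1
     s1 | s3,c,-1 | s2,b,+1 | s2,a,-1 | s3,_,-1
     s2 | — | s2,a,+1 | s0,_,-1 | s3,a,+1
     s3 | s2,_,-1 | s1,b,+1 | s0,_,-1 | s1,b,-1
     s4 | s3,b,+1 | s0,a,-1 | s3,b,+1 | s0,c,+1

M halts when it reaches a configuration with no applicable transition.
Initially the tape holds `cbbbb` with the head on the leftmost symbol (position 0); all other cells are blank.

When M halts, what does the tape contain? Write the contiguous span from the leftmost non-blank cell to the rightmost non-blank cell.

s0 | [c]bbbb__   read c → write b, move +1, go to s3
s3 | b[b]bbb__   read b → write b, move +1, go to s1
s1 | bb[b]bb__   read b → write b, move +1, go to s2
s2 | bbb[b]b__   read b → write a, move +1, go to s2
s2 | bbba[b]__   read b → write a, move +1, go to s2
s2 | bbbaa[_]_   read _ → write a, move +1, go to s3
s3 | bbbaaa[_]   read _ → write b, move -1, go to s1
s1 | bbbaa[a]b   read a → write c, move -1, go to s3
s3 | bbba[a]cb   read a → write _, move -1, go to s2
s2 | bbb[a]_cb
The non-blank tape span at halt is bbba_cb.

bbba_cb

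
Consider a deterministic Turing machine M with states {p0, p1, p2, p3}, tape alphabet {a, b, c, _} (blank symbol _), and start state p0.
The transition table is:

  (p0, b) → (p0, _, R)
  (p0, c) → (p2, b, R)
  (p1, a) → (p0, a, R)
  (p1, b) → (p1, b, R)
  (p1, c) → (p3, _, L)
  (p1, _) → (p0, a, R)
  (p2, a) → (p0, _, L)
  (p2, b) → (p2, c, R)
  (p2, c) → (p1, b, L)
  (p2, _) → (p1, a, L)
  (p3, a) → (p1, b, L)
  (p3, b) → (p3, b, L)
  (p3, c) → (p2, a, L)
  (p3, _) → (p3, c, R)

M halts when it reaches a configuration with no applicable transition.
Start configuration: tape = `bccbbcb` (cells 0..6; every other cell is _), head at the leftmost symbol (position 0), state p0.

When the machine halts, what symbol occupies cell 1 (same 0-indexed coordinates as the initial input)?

state=p0 head=0 tape=__[b]ccbbcb   (p0,b)→(p0,_,R)
state=p0 head=1 tape=___[c]cbbcb   (p0,c)→(p2,b,R)
state=p2 head=2 tape=___b[c]bbcb   (p2,c)→(p1,b,L)
state=p1 head=1 tape=___[b]bbbcb   (p1,b)→(p1,b,R)
state=p1 head=2 tape=___b[b]bbcb   (p1,b)→(p1,b,R)
state=p1 head=3 tape=___bb[b]bcb   (p1,b)→(p1,b,R)
state=p1 head=4 tape=___bbb[b]cb   (p1,b)→(p1,b,R)
state=p1 head=5 tape=___bbbb[c]b   (p1,c)→(p3,_,L)
state=p3 head=4 tape=___bbb[b]_b   (p3,b)→(p3,b,L)
state=p3 head=3 tape=___bb[b]b_b   (p3,b)→(p3,b,L)
state=p3 head=2 tape=___b[b]bb_b   (p3,b)→(p3,b,L)
state=p3 head=1 tape=___[b]bbb_b   (p3,b)→(p3,b,L)
state=p3 head=0 tape=__[_]bbbb_b   (p3,_)→(p3,c,R)
state=p3 head=1 tape=__c[b]bbb_b   (p3,b)→(p3,b,L)
state=p3 head=0 tape=__[c]bbbb_b   (p3,c)→(p2,a,L)
state=p2 head=-1 tape=_[_]abbbb_b   (p2,_)→(p1,a,L)
state=p1 head=-2 tape=[_]aabbbb_b   (p1,_)→(p0,a,R)
state=p0 head=-1 tape=a[a]abbbb_b
Cell 1 holds b when M halts.

b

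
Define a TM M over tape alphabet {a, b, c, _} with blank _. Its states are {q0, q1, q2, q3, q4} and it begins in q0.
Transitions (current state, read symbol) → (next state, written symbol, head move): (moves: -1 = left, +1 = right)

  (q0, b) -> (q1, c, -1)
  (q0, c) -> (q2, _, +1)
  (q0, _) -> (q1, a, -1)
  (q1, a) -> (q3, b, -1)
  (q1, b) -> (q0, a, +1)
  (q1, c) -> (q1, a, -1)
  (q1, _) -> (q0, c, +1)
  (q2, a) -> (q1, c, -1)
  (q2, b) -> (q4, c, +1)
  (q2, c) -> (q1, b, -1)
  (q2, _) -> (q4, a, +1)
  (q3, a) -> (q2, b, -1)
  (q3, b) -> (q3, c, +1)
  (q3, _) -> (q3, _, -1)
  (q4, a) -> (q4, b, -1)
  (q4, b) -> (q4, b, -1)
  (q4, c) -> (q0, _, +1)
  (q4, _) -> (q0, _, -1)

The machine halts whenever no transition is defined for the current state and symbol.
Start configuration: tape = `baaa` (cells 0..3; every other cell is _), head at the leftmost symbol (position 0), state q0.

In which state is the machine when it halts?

state=q0 head=0 tape=_[b]aaa__   (q0,b)→(q1,c,-1)
state=q1 head=-1 tape=[_]caaa__   (q1,_)→(q0,c,+1)
state=q0 head=0 tape=c[c]aaa__   (q0,c)→(q2,_,+1)
state=q2 head=1 tape=c_[a]aa__   (q2,a)→(q1,c,-1)
state=q1 head=0 tape=c[_]caa__   (q1,_)→(q0,c,+1)
state=q0 head=1 tape=cc[c]aa__   (q0,c)→(q2,_,+1)
state=q2 head=2 tape=cc_[a]a__   (q2,a)→(q1,c,-1)
state=q1 head=1 tape=cc[_]ca__   (q1,_)→(q0,c,+1)
state=q0 head=2 tape=ccc[c]a__   (q0,c)→(q2,_,+1)
state=q2 head=3 tape=ccc_[a]__   (q2,a)→(q1,c,-1)
state=q1 head=2 tape=ccc[_]c__   (q1,_)→(q0,c,+1)
state=q0 head=3 tape=cccc[c]__   (q0,c)→(q2,_,+1)
state=q2 head=4 tape=cccc_[_]_   (q2,_)→(q4,a,+1)
state=q4 head=5 tape=cccc_a[_]   (q4,_)→(q0,_,-1)
state=q0 head=4 tape=cccc_[a]_
No transition is defined for (q0, a); M halts in state q0.

q0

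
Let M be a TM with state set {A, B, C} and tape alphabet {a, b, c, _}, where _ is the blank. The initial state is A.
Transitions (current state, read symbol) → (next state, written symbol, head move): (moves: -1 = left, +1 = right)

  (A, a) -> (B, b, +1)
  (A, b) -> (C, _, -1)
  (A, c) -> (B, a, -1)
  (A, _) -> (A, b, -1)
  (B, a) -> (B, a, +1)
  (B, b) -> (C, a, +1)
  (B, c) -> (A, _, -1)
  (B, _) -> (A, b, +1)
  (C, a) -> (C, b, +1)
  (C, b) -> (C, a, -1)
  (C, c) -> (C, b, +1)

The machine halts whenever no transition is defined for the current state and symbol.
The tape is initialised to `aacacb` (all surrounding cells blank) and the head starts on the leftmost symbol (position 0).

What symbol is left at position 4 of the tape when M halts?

A | _[a]acacb   read a → write b, move +1, go to B
B | _b[a]cacb   read a → write a, move +1, go to B
B | _ba[c]acb   read c → write _, move -1, go to A
A | _b[a]_acb   read a → write b, move +1, go to B
B | _bb[_]acb   read _ → write b, move +1, go to A
A | _bbb[a]cb   read a → write b, move +1, go to B
B | _bbbb[c]b   read c → write _, move -1, go to A
A | _bbb[b]_b   read b → write _, move -1, go to C
C | _bb[b]__b   read b → write a, move -1, go to C
C | _b[b]a__b   read b → write a, move -1, go to C
C | _[b]aa__b   read b → write a, move -1, go to C
C | [_]aaa__b
Cell 4 holds _ when M halts.

_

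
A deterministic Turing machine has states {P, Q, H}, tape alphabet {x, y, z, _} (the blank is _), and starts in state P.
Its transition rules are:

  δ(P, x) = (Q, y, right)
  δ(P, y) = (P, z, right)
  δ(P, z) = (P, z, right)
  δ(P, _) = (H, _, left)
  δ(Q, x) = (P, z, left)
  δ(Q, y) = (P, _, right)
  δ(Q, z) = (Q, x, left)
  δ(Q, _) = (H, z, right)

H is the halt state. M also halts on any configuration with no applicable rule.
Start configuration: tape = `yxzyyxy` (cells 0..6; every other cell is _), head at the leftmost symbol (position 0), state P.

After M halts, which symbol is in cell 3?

state=P head=0 tape=[y]xzyyxy_   (P,y)→(P,z,right)
state=P head=1 tape=z[x]zyyxy_   (P,x)→(Q,y,right)
state=Q head=2 tape=zy[z]yyxy_   (Q,z)→(Q,x,left)
state=Q head=1 tape=z[y]xyyxy_   (Q,y)→(P,_,right)
state=P head=2 tape=z_[x]yyxy_   (P,x)→(Q,y,right)
state=Q head=3 tape=z_y[y]yxy_   (Q,y)→(P,_,right)
state=P head=4 tape=z_y_[y]xy_   (P,y)→(P,z,right)
state=P head=5 tape=z_y_z[x]y_   (P,x)→(Q,y,right)
state=Q head=6 tape=z_y_zy[y]_   (Q,y)→(P,_,right)
state=P head=7 tape=z_y_zy_[_]   (P,_)→(H,_,left)
state=H head=6 tape=z_y_zy[_]_
Cell 3 holds _ when M halts.

_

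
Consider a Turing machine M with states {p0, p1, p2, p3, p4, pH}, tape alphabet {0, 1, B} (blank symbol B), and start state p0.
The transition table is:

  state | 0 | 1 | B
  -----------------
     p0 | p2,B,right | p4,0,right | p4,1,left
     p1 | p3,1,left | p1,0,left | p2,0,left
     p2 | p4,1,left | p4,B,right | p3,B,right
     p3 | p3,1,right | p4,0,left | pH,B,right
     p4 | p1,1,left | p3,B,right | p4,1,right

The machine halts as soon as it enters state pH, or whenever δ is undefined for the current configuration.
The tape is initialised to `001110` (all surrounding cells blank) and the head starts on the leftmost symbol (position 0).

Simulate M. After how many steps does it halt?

state=p0 head=0 tape=BB[0]01110BB   (p0,0)→(p2,B,right)
state=p2 head=1 tape=BBB[0]1110BB   (p2,0)→(p4,1,left)
state=p4 head=0 tape=BB[B]11110BB   (p4,B)→(p4,1,right)
state=p4 head=1 tape=BB1[1]1110BB   (p4,1)→(p3,B,right)
state=p3 head=2 tape=BB1B[1]110BB   (p3,1)→(p4,0,left)
state=p4 head=1 tape=BB1[B]0110BB   (p4,B)→(p4,1,right)
state=p4 head=2 tape=BB11[0]110BB   (p4,0)→(p1,1,left)
state=p1 head=1 tape=BB1[1]1110BB   (p1,1)→(p1,0,left)
state=p1 head=0 tape=BB[1]01110BB   (p1,1)→(p1,0,left)
state=p1 head=-1 tape=B[B]001110BB   (p1,B)→(p2,0,left)
state=p2 head=-2 tape=[B]0001110BB   (p2,B)→(p3,B,right)
state=p3 head=-1 tape=B[0]001110BB   (p3,0)→(p3,1,right)
state=p3 head=0 tape=B1[0]01110BB   (p3,0)→(p3,1,right)
state=p3 head=1 tape=B11[0]1110BB   (p3,0)→(p3,1,right)
state=p3 head=2 tape=B111[1]110BB   (p3,1)→(p4,0,left)
state=p4 head=1 tape=B11[1]0110BB   (p4,1)→(p3,B,right)
state=p3 head=2 tape=B11B[0]110BB   (p3,0)→(p3,1,right)
state=p3 head=3 tape=B11B1[1]10BB   (p3,1)→(p4,0,left)
state=p4 head=2 tape=B11B[1]010BB   (p4,1)→(p3,B,right)
state=p3 head=3 tape=B11BB[0]10BB   (p3,0)→(p3,1,right)
state=p3 head=4 tape=B11BB1[1]0BB   (p3,1)→(p4,0,left)
state=p4 head=3 tape=B11BB[1]00BB   (p4,1)→(p3,B,right)
state=p3 head=4 tape=B11BBB[0]0BB   (p3,0)→(p3,1,right)
state=p3 head=5 tape=B11BBB1[0]BB   (p3,0)→(p3,1,right)
state=p3 head=6 tape=B11BBB11[B]B   (p3,B)→(pH,B,right)
state=pH head=7 tape=B11BBB11B[B]
M halts after 25 transitions.

25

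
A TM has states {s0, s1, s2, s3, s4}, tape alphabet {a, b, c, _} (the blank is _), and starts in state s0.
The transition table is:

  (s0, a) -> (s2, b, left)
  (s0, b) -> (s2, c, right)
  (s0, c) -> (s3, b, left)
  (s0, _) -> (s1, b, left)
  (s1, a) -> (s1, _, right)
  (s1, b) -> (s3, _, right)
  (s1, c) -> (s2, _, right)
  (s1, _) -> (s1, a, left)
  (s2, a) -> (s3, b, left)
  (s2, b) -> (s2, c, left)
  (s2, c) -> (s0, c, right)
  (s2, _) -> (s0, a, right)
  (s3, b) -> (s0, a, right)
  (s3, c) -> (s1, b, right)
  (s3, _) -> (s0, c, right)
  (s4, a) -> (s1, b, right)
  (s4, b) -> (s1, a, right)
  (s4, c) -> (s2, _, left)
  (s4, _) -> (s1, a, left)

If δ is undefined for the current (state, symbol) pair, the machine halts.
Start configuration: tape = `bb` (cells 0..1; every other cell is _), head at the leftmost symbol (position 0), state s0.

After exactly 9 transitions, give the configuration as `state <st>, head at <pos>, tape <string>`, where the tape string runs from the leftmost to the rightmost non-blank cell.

s0 | [b]b__   read b → write c, move right, go to s2
s2 | c[b]__   read b → write c, move left, go to s2
s2 | [c]c__   read c → write c, move right, go to s0
s0 | c[c]__   read c → write b, move left, go to s3
s3 | [c]b__   read c → write b, move right, go to s1
s1 | b[b]__   read b → write _, move right, go to s3
s3 | b_[_]_   read _ → write c, move right, go to s0
s0 | b_c[_]   read _ → write b, move left, go to s1
s1 | b_[c]b   read c → write _, move right, go to s2
s2 | b__[b]
After 9 steps: state s2, head at 3, tape b__b.

state s2, head at 3, tape b__b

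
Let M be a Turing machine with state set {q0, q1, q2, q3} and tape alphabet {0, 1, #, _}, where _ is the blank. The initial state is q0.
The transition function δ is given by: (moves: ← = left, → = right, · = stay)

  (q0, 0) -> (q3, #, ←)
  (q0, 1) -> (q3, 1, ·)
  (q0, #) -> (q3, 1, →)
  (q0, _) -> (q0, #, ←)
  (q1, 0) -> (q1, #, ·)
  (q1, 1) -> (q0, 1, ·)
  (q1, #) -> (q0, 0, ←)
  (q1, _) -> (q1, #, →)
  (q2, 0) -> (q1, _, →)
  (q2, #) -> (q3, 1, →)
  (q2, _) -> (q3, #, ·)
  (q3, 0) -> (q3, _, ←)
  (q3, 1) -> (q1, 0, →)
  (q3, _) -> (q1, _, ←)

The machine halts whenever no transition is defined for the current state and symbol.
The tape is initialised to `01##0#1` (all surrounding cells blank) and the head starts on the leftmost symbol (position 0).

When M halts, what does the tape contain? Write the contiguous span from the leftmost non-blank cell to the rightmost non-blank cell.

state=q0 head=0 tape=__[0]1##0#1   (q0,0)→(q3,#,←)
state=q3 head=-1 tape=_[_]#1##0#1   (q3,_)→(q1,_,←)
state=q1 head=-2 tape=[_]_#1##0#1   (q1,_)→(q1,#,→)
state=q1 head=-1 tape=#[_]#1##0#1   (q1,_)→(q1,#,→)
state=q1 head=0 tape=##[#]1##0#1   (q1,#)→(q0,0,←)
state=q0 head=-1 tape=#[#]01##0#1   (q0,#)→(q3,1,→)
state=q3 head=0 tape=#1[0]1##0#1   (q3,0)→(q3,_,←)
state=q3 head=-1 tape=#[1]_1##0#1   (q3,1)→(q1,0,→)
state=q1 head=0 tape=#0[_]1##0#1   (q1,_)→(q1,#,→)
state=q1 head=1 tape=#0#[1]##0#1   (q1,1)→(q0,1,·)
state=q0 head=1 tape=#0#[1]##0#1   (q0,1)→(q3,1,·)
state=q3 head=1 tape=#0#[1]##0#1   (q3,1)→(q1,0,→)
state=q1 head=2 tape=#0#0[#]#0#1   (q1,#)→(q0,0,←)
state=q0 head=1 tape=#0#[0]0#0#1   (q0,0)→(q3,#,←)
state=q3 head=0 tape=#0[#]#0#0#1
The non-blank tape span at halt is #0##0#0#1.

#0##0#0#1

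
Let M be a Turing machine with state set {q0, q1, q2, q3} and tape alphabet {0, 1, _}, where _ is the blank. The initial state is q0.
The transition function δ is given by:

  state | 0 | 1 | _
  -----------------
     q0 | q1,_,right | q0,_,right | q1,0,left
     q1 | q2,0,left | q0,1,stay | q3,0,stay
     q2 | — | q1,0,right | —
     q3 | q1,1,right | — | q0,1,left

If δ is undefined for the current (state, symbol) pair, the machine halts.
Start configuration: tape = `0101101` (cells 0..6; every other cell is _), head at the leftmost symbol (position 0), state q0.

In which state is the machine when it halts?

state=q0 head=0 tape=[0]101101_   (q0,0)→(q1,_,right)
state=q1 head=1 tape=_[1]01101_   (q1,1)→(q0,1,stay)
state=q0 head=1 tape=_[1]01101_   (q0,1)→(q0,_,right)
state=q0 head=2 tape=__[0]1101_   (q0,0)→(q1,_,right)
state=q1 head=3 tape=___[1]101_   (q1,1)→(q0,1,stay)
state=q0 head=3 tape=___[1]101_   (q0,1)→(q0,_,right)
state=q0 head=4 tape=____[1]01_   (q0,1)→(q0,_,right)
state=q0 head=5 tape=_____[0]1_   (q0,0)→(q1,_,right)
state=q1 head=6 tape=______[1]_   (q1,1)→(q0,1,stay)
state=q0 head=6 tape=______[1]_   (q0,1)→(q0,_,right)
state=q0 head=7 tape=_______[_]   (q0,_)→(q1,0,left)
state=q1 head=6 tape=______[_]0   (q1,_)→(q3,0,stay)
state=q3 head=6 tape=______[0]0   (q3,0)→(q1,1,right)
state=q1 head=7 tape=______1[0]   (q1,0)→(q2,0,left)
state=q2 head=6 tape=______[1]0   (q2,1)→(q1,0,right)
state=q1 head=7 tape=______0[0]   (q1,0)→(q2,0,left)
state=q2 head=6 tape=______[0]0
No transition is defined for (q2, 0); M halts in state q2.

q2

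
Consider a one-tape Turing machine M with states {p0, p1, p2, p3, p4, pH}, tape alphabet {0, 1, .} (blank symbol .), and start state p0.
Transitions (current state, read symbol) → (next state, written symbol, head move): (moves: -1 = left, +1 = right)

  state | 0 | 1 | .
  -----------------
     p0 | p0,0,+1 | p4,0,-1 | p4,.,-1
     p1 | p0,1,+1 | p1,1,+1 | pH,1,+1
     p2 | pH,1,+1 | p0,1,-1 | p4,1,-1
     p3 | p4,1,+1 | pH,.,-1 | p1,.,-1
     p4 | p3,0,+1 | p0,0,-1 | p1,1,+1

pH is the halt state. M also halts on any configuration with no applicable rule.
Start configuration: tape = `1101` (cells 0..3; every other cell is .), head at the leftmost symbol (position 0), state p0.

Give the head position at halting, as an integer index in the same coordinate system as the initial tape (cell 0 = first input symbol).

6

state=p0 head=0 tape=..[1]101...   (p0,1)→(p4,0,-1)
state=p4 head=-1 tape=.[.]0101...   (p4,.)→(p1,1,+1)
state=p1 head=0 tape=.1[0]101...   (p1,0)→(p0,1,+1)
state=p0 head=1 tape=.11[1]01...   (p0,1)→(p4,0,-1)
state=p4 head=0 tape=.1[1]001...   (p4,1)→(p0,0,-1)
state=p0 head=-1 tape=.[1]0001...   (p0,1)→(p4,0,-1)
state=p4 head=-2 tape=[.]00001...   (p4,.)→(p1,1,+1)
state=p1 head=-1 tape=1[0]0001...   (p1,0)→(p0,1,+1)
state=p0 head=0 tape=11[0]001...   (p0,0)→(p0,0,+1)
state=p0 head=1 tape=110[0]01...   (p0,0)→(p0,0,+1)
state=p0 head=2 tape=1100[0]1...   (p0,0)→(p0,0,+1)
state=p0 head=3 tape=11000[1]...   (p0,1)→(p4,0,-1)
state=p4 head=2 tape=1100[0]0...   (p4,0)→(p3,0,+1)
state=p3 head=3 tape=11000[0]...   (p3,0)→(p4,1,+1)
state=p4 head=4 tape=110001[.]..   (p4,.)→(p1,1,+1)
state=p1 head=5 tape=1100011[.].   (p1,.)→(pH,1,+1)
state=pH head=6 tape=11000111[.]
At halt the head is at cell 6.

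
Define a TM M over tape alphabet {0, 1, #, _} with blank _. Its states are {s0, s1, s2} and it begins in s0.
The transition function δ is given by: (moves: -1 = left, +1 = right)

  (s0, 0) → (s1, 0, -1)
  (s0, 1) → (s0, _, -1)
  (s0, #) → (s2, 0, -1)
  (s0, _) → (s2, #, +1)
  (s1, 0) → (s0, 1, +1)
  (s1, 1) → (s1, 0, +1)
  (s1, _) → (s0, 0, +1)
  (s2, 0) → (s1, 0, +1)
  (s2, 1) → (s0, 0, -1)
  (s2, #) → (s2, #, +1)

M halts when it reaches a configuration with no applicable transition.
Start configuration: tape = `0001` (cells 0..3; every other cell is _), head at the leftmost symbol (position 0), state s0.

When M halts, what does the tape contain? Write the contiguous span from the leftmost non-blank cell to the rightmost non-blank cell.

state=s0 head=0 tape=_[0]001   (s0,0)→(s1,0,-1)
state=s1 head=-1 tape=[_]0001   (s1,_)→(s0,0,+1)
state=s0 head=0 tape=0[0]001   (s0,0)→(s1,0,-1)
state=s1 head=-1 tape=[0]0001   (s1,0)→(s0,1,+1)
state=s0 head=0 tape=1[0]001   (s0,0)→(s1,0,-1)
state=s1 head=-1 tape=[1]0001   (s1,1)→(s1,0,+1)
state=s1 head=0 tape=0[0]001   (s1,0)→(s0,1,+1)
state=s0 head=1 tape=01[0]01   (s0,0)→(s1,0,-1)
state=s1 head=0 tape=0[1]001   (s1,1)→(s1,0,+1)
state=s1 head=1 tape=00[0]01   (s1,0)→(s0,1,+1)
state=s0 head=2 tape=001[0]1   (s0,0)→(s1,0,-1)
state=s1 head=1 tape=00[1]01   (s1,1)→(s1,0,+1)
state=s1 head=2 tape=000[0]1   (s1,0)→(s0,1,+1)
state=s0 head=3 tape=0001[1]   (s0,1)→(s0,_,-1)
state=s0 head=2 tape=000[1]_   (s0,1)→(s0,_,-1)
state=s0 head=1 tape=00[0]__   (s0,0)→(s1,0,-1)
state=s1 head=0 tape=0[0]0__   (s1,0)→(s0,1,+1)
state=s0 head=1 tape=01[0]__   (s0,0)→(s1,0,-1)
state=s1 head=0 tape=0[1]0__   (s1,1)→(s1,0,+1)
state=s1 head=1 tape=00[0]__   (s1,0)→(s0,1,+1)
state=s0 head=2 tape=001[_]_   (s0,_)→(s2,#,+1)
state=s2 head=3 tape=001#[_]
The non-blank tape span at halt is 001#.

001#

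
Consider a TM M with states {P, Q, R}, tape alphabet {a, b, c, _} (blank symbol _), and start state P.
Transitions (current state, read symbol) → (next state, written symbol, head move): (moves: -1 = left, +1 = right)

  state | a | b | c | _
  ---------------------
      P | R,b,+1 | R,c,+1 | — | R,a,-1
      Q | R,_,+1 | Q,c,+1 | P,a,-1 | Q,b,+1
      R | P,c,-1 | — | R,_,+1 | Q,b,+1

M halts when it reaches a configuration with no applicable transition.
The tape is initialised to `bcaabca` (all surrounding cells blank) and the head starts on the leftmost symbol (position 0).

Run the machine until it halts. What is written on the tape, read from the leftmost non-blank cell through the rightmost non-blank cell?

b_b__bca

P | _[b]caabca   read b → write c, move +1, go to R
R | _c[c]aabca   read c → write _, move +1, go to R
R | _c_[a]abca   read a → write c, move -1, go to P
P | _c[_]cabca   read _ → write a, move -1, go to R
R | _[c]acabca   read c → write _, move +1, go to R
R | __[a]cabca   read a → write c, move -1, go to P
P | _[_]ccabca   read _ → write a, move -1, go to R
R | [_]accabca   read _ → write b, move +1, go to Q
Q | b[a]ccabca   read a → write _, move +1, go to R
R | b_[c]cabca   read c → write _, move +1, go to R
R | b__[c]abca   read c → write _, move +1, go to R
R | b___[a]bca   read a → write c, move -1, go to P
P | b__[_]cbca   read _ → write a, move -1, go to R
R | b_[_]acbca   read _ → write b, move +1, go to Q
Q | b_b[a]cbca   read a → write _, move +1, go to R
R | b_b_[c]bca   read c → write _, move +1, go to R
R | b_b__[b]ca
The non-blank tape span at halt is b_b__bca.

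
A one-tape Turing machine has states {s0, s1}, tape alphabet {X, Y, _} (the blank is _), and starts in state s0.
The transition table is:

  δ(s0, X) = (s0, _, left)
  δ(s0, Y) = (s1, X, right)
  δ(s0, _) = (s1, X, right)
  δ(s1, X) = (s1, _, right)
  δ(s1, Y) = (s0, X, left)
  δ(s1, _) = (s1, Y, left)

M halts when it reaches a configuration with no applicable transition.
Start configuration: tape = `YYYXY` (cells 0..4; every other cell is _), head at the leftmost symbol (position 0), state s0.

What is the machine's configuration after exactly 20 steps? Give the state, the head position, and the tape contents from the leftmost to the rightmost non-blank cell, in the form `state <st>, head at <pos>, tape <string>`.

s0 | _[Y]YYXY_   read Y → write X, move right, go to s1
s1 | _X[Y]YXY_   read Y → write X, move left, go to s0
s0 | _[X]XYXY_   read X → write _, move left, go to s0
s0 | [_]_XYXY_   read _ → write X, move right, go to s1
s1 | X[_]XYXY_   read _ → write Y, move left, go to s1
s1 | [X]YXYXY_   read X → write _, move right, go to s1
s1 | _[Y]XYXY_   read Y → write X, move left, go to s0
s0 | [_]XXYXY_   read _ → write X, move right, go to s1
s1 | X[X]XYXY_   read X → write _, move right, go to s1
s1 | X_[X]YXY_   read X → write _, move right, go to s1
s1 | X__[Y]XY_   read Y → write X, move left, go to s0
s0 | X_[_]XXY_   read _ → write X, move right, go to s1
s1 | X_X[X]XY_   read X → write _, move right, go to s1
s1 | X_X_[X]Y_   read X → write _, move right, go to s1
s1 | X_X__[Y]_   read Y → write X, move left, go to s0
s0 | X_X_[_]X_   read _ → write X, move right, go to s1
s1 | X_X_X[X]_   read X → write _, move right, go to s1
s1 | X_X_X_[_]   read _ → write Y, move left, go to s1
s1 | X_X_X[_]Y   read _ → write Y, move left, go to s1
s1 | X_X_[X]YY   read X → write _, move right, go to s1
s1 | X_X__[Y]Y
After 20 steps: state s1, head at 4, tape X_X__YY.

state s1, head at 4, tape X_X__YY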